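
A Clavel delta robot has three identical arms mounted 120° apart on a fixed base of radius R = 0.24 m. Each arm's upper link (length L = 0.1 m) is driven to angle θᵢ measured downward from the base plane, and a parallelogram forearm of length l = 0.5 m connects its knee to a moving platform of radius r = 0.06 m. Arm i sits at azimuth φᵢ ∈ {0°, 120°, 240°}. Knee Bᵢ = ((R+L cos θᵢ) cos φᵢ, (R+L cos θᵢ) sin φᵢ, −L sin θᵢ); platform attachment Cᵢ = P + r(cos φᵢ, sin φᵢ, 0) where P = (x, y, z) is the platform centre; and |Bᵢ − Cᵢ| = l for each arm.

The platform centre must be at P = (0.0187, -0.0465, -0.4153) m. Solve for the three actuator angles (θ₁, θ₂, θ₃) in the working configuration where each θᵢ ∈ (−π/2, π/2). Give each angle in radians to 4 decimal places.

θ₁ = -0.0869, θ₂ = 0.3490, θ₃ = -0.1740

φ1=0.0° → target in arm frame (0.0187, -0.0465)
  A=0.1613, B=-0.4153, C=(l²−L²−A²−y'²−z²)/(2L)=0.1967
  √(A²+B²)=0.4455;  θ1 = -1.2003+1.1134 ≈ -0.0869
rotate P by −φ2: (-0.0496, 0.0071, -0.4153)
  e−x'=0.2296;  (l²−L²−(e−x')²−y'²−z²)/2L = 0.0738
  √(A²+B²)=0.4746;  θ2 = -1.0657+1.4147 ≈ 0.3490
rotate P by −φ3: (0.0309, 0.0394, -0.4153)
  A=0.1491, B=-0.4153, C=(l²−L²−A²−y'²−z²)/(2L)=0.2187
  θ3 = atan2(B,A) + arccos(C/0.4412) = -0.1740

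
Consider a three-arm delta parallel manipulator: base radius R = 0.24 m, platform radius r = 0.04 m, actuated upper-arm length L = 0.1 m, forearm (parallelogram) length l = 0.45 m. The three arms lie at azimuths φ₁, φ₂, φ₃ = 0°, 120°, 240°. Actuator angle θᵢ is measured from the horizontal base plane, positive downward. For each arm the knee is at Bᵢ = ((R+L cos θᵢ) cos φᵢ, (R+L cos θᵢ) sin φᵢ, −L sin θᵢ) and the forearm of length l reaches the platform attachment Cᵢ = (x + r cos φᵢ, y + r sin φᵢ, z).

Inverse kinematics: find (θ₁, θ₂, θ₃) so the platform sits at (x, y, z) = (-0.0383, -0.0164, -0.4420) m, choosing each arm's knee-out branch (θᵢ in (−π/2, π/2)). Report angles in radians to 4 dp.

rotate P by −φ1: (-0.0383, -0.0164, -0.4420)
  A cos θ + B sin θ = C:  0.2383·cos θ + -0.4420·sin θ = -0.2996
  θ1 = atan2(B,A) + arccos(C/0.5021) = 1.1338
arm 2 (φ=120.0°): x'=0.0049, y'=0.0414
  A cos θ + B sin θ = C:  0.1951·cos θ + -0.4420·sin θ = -0.2131
  √(A²+B²)=0.4831;  θ2 = -1.1552+2.0276 ≈ 0.8724
φ3=240.0° → target in arm frame (0.0334, -0.0250)
  e−x'=0.1666;  (l²−L²−(e−x')²−y'²−z²)/2L = -0.1563
  √(A²+B²)=0.4724;  θ3 = -1.2102+1.9080 ≈ 0.6978

θ₁ = 1.1338, θ₂ = 0.8724, θ₃ = 0.6978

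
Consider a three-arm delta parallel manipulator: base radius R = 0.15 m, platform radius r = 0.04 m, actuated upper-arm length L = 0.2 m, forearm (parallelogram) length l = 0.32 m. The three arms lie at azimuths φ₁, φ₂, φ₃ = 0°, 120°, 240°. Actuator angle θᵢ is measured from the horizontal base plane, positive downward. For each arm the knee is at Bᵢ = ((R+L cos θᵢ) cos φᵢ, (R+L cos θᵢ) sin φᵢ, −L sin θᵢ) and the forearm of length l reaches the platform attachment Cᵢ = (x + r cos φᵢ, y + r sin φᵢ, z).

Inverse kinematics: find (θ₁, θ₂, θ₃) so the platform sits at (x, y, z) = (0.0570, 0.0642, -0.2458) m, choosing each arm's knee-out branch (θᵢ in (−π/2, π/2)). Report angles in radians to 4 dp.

rotate P by −φ1: (0.0570, 0.0642, -0.2458)
  A=0.0530, B=-0.2458, C=(l²−L²−A²−y'²−z²)/(2L)=-0.0124
  γ=atan2(-0.2458,0.0530)=-1.3584;  ψ=arccos(-0.0492)=1.6200;  θ1=γ+ψ≈0.2616
arm 2 (φ=120.0°): x'=0.0271, y'=-0.0815
  A cos θ + B sin θ = C:  0.0829·cos θ + -0.2458·sin θ = -0.0288
  γ=atan2(-0.2458,0.0829)=-1.2455;  ψ=arccos(-0.1111)=1.6821;  θ2=γ+ψ≈0.4366
rotate P by −φ3: (-0.0841, 0.0173, -0.2458)
  e−x'=0.1941;  (l²−L²−(e−x')²−y'²−z²)/2L = -0.0900
  γ=atan2(-0.2458,0.1941)=-0.9024;  ψ=arccos(-0.2873)=1.8622;  θ3=γ+ψ≈0.9598

θ₁ = 0.2616, θ₂ = 0.4366, θ₃ = 0.9598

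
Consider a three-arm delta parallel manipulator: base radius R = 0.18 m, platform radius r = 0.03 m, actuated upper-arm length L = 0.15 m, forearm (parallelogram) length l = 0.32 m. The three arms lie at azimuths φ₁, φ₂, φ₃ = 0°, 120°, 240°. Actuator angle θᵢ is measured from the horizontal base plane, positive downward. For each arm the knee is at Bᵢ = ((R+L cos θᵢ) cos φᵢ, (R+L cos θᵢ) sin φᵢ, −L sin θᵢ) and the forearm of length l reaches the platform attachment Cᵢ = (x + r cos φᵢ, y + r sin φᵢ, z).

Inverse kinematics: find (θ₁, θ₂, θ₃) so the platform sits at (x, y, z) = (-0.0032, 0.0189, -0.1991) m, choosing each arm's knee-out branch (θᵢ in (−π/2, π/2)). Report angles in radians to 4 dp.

θ₁ = 0.4360, θ₂ = 0.2621, θ₃ = 0.5234

rotate P by −φ1: (-0.0032, 0.0189, -0.1991)
  A=0.1532, B=-0.1991, C=(l²−L²−A²−y'²−z²)/(2L)=0.0548
  γ=atan2(-0.1991,0.1532)=-0.9150;  ψ=arccos(0.2180)=1.3510;  θ1=γ+ψ≈0.4360
φ2=120.0° → target in arm frame (0.0180, -0.0067)
  A cos θ + B sin θ = C:  0.1320·cos θ + -0.1991·sin θ = 0.0759
  γ=atan2(-0.1991,0.1320)=-0.9852;  ψ=arccos(0.3179)=1.2473;  θ2=γ+ψ≈0.2621
φ3=240.0° → target in arm frame (-0.0148, -0.0122)
  A=0.1648, B=-0.1991, C=(l²−L²−A²−y'²−z²)/(2L)=0.0432
  γ=atan2(-0.1991,0.1648)=-0.8795;  ψ=arccos(0.1672)=1.4028;  θ3=γ+ψ≈0.5234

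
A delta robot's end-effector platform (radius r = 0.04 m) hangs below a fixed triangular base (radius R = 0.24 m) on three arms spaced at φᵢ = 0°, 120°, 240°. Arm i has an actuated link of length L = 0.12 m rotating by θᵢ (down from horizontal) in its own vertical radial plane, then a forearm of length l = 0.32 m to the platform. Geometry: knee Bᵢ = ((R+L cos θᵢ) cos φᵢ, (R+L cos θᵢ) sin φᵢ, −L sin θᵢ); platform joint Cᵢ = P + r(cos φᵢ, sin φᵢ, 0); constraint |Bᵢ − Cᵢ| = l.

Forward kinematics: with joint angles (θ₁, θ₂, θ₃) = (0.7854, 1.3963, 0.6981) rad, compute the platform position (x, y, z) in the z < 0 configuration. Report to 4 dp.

φ1=0.0°: virtual centre (0.2849, 0.0000, -0.0849), radius l
φ2=120.0°: virtual centre (-0.1104, 0.1912, -0.1182), radius l
centre 3 = (0.2919·cos240.0°, 0.2919·sin240.0°, -0.0771) = (-0.1460, -0.2528, -0.0771)
|centre ₂|²−|centre ₁|² = -0.0256;  |centre ₃|²−|centre ₁|² = 0.0028
linear system: -0.7905x+0.3825y = -0.0256−-0.0666z; -0.8616x+-0.5056y = 0.0028−0.0154z
Cramer: x(z) = 0.0163-0.0381z;  y(z) = -0.0333+0.0955z
quadratic in z: (1.0106)z²+(0.1838)z+(-0.0220)=0, √Δ=0.3500 → z ∈ {-0.2641, 0.0822}; z = -0.2641 (taking z<0)
x = 0.0263, y = -0.0585

(0.0263, -0.0585, -0.2641)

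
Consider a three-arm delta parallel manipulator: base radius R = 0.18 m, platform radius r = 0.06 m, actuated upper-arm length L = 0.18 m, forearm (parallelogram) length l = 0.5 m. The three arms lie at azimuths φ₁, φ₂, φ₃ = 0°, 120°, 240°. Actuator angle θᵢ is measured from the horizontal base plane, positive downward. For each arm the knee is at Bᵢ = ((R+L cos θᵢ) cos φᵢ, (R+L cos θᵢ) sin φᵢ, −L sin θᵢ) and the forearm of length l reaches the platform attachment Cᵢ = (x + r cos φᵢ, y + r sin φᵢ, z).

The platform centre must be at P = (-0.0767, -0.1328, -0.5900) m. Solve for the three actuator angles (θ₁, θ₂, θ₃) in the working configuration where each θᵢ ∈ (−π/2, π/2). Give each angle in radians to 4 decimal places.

θ₁ = 1.3089, θ₂ = 1.3088, θ₃ = 0.6106

φ1=0.0° → target in arm frame (-0.0767, -0.1328)
  A=0.1967, B=-0.5900, C=(l²−L²−A²−y'²−z²)/(2L)=-0.5190
  √(A²+B²)=0.6219;  θ1 = -1.2490+2.5579 ≈ 1.3089
rotate P by −φ2: (-0.0767, 0.1328, -0.5900)
  A=0.1967, B=-0.5900, C=(l²−L²−A²−y'²−z²)/(2L)=-0.5189
  θ2 = atan2(B,A) + arccos(C/0.6219) = 1.3088
φ3=240.0° → target in arm frame (0.1534, 0.0000)
  e−x'=-0.0334;  (l²−L²−(e−x')²−y'²−z²)/2L = -0.3656
  γ=atan2(-0.5900,-0.0334)=-1.6273;  ψ=arccos(-0.6187)=2.2378;  θ3=γ+ψ≈0.6106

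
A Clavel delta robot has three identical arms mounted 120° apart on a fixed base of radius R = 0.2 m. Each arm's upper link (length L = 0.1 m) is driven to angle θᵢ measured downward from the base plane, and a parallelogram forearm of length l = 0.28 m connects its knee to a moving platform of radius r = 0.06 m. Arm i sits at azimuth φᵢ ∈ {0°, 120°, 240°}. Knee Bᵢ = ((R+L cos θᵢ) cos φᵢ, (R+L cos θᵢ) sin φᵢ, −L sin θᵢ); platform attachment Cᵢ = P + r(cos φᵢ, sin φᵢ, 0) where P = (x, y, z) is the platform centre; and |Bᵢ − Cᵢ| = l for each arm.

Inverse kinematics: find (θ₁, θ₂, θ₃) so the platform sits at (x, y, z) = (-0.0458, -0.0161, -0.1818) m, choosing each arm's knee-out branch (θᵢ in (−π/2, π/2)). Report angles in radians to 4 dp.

θ₁ = 0.7854, θ₂ = 0.2619, θ₃ = -0.0869

φ1=0.0° → target in arm frame (-0.0458, -0.0161)
  e−x'=0.1858;  (l²−L²−(e−x')²−y'²−z²)/2L = 0.0028
  √(A²+B²)=0.2599;  θ1 = -0.7745+1.5599 ≈ 0.7854
φ2=120.0° → target in arm frame (0.0090, 0.0477)
  e−x'=0.1310;  (l²−L²−(e−x')²−y'²−z²)/2L = 0.0795
  γ=atan2(-0.1818,0.1310)=-0.9462;  ψ=arccos(0.3547)=1.2082;  θ2=γ+ψ≈0.2619
rotate P by −φ3: (0.0368, -0.0316, -0.1818)
  A=0.1032, B=-0.1818, C=(l²−L²−A²−y'²−z²)/(2L)=0.1185
  θ3 = atan2(B,A) + arccos(C/0.2090) = -0.0869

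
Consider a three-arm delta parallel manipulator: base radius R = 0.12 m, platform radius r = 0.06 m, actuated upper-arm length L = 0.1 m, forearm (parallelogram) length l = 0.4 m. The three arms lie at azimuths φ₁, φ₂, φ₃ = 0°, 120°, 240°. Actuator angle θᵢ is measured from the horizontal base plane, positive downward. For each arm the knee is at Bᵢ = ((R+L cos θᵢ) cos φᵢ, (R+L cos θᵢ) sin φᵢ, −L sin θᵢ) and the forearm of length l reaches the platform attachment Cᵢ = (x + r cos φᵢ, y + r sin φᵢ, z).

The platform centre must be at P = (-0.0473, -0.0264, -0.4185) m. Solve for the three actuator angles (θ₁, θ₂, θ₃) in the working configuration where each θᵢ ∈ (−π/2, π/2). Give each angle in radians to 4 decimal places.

φ1=0.0° → target in arm frame (-0.0473, -0.0264)
  A=0.1073, B=-0.4185, C=(l²−L²−A²−y'²−z²)/(2L)=-0.1868
  √(A²+B²)=0.4320;  θ1 = -1.3198+2.0178 ≈ 0.6980
φ2=120.0° → target in arm frame (0.0008, 0.0542)
  e−x'=0.0592;  (l²−L²−(e−x')²−y'²−z²)/2L = -0.1579
  θ2 = atan2(B,A) + arccos(C/0.4227) = 0.5234
rotate P by −φ3: (0.0465, -0.0278, -0.4185)
  A=0.0135, B=-0.4185, C=(l²−L²−A²−y'²−z²)/(2L)=-0.1305
  √(A²+B²)=0.4187;  θ3 = -1.5386+1.8877 ≈ 0.3491

θ₁ = 0.6980, θ₂ = 0.5234, θ₃ = 0.3491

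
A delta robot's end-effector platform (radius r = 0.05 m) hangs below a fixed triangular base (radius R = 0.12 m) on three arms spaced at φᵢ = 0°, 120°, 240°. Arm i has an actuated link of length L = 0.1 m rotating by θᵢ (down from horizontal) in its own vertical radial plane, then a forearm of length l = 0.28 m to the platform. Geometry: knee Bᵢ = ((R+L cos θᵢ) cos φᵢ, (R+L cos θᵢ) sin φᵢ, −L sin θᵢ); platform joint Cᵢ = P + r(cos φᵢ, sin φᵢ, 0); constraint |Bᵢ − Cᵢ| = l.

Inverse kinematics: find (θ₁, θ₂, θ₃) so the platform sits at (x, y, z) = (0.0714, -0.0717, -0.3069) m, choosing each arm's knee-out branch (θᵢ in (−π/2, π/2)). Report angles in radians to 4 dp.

θ₁ = 0.5236, θ₂ = 1.3962, θ₃ = 0.7853

φ1=0.0° → target in arm frame (0.0714, -0.0717)
  A=-0.0014, B=-0.3069, C=(l²−L²−A²−y'²−z²)/(2L)=-0.1547
  θ1 = atan2(B,A) + arccos(C/0.3069) = 0.5236
rotate P by −φ2: (-0.0978, -0.0260, -0.3069)
  A cos θ + B sin θ = C:  0.1678·cos θ + -0.3069·sin θ = -0.2731
  √(A²+B²)=0.3498;  θ2 = -1.0705+2.4667 ≈ 1.3962
arm 3 (φ=240.0°): x'=0.0264, y'=0.0977
  e−x'=0.0436;  (l²−L²−(e−x')²−y'²−z²)/2L = -0.1862
  θ3 = atan2(B,A) + arccos(C/0.3100) = 0.7853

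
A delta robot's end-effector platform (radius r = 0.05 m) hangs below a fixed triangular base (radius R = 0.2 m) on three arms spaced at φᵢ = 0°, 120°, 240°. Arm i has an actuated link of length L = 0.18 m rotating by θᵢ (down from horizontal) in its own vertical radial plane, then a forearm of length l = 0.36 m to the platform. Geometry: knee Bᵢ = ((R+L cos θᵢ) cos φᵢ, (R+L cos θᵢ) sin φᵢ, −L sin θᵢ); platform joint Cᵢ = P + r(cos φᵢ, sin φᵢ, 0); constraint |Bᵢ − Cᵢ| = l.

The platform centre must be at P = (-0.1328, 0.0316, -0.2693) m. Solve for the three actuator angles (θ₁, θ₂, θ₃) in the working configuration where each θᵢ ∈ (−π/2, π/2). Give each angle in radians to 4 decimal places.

θ₁ = 1.2219, θ₂ = 0.0877, θ₃ = 0.4361

rotate P by −φ1: (-0.1328, 0.0316, -0.2693)
  A=0.2828, B=-0.2693, C=(l²−L²−A²−y'²−z²)/(2L)=-0.1564
  θ1 = atan2(B,A) + arccos(C/0.3905) = 1.2219
arm 2 (φ=120.0°): x'=0.0938, y'=0.0992
  A cos θ + B sin θ = C:  0.0562·cos θ + -0.2693·sin θ = 0.0324
  √(A²+B²)=0.2751;  θ2 = -1.3649+1.4527 ≈ 0.0877
φ3=240.0° → target in arm frame (0.0390, -0.1308)
  A cos θ + B sin θ = C:  0.1110·cos θ + -0.2693·sin θ = -0.0132
  θ3 = atan2(B,A) + arccos(C/0.2913) = 0.4361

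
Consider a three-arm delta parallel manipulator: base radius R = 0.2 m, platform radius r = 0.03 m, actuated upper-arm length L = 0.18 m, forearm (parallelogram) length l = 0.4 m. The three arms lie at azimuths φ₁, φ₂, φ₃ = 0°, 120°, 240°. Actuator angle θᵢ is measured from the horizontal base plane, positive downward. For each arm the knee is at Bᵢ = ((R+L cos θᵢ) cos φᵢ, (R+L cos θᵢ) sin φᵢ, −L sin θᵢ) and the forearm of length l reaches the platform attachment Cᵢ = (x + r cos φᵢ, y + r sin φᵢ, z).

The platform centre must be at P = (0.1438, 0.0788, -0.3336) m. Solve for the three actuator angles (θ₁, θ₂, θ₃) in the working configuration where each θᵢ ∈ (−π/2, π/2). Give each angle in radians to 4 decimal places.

arm 1 (φ=0.0°): x'=0.1438, y'=0.0788
  A=0.0262, B=-0.3336, C=(l²−L²−A²−y'²−z²)/(2L)=0.0262
  γ=atan2(-0.3336,0.0262)=-1.4924;  ψ=arccos(0.0782)=1.4926;  θ1=γ+ψ≈0.0001
arm 2 (φ=120.0°): x'=-0.0037, y'=-0.1639
  A cos θ + B sin θ = C:  0.1737·cos θ + -0.3336·sin θ = -0.1131
  θ2 = atan2(B,A) + arccos(C/0.3761) = 0.7854
rotate P by −φ3: (-0.1401, 0.0851, -0.3336)
  A cos θ + B sin θ = C:  0.3101·cos θ + -0.3336·sin θ = -0.2420
  √(A²+B²)=0.4555;  θ3 = -0.8218+2.1310 ≈ 1.3091

θ₁ = 0.0001, θ₂ = 0.7854, θ₃ = 1.3091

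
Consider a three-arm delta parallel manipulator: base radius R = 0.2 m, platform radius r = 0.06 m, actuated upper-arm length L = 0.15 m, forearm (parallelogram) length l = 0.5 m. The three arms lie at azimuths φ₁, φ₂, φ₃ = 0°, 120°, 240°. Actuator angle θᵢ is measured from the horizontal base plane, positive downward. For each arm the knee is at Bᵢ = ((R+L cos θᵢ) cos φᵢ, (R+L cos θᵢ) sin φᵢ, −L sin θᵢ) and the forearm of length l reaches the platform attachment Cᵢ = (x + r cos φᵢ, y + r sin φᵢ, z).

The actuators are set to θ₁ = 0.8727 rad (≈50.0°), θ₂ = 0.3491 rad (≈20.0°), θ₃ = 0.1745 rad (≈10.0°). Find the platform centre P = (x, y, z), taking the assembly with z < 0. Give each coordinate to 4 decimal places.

φ1=0.0°: virtual centre (0.2364, 0.0000, -0.1149), radius l
arm 2 at φ=120.0°: (R−r)+L cos θ2 = 0.2810;  S2 = (-0.1405, 0.2433, -0.0513)
arm 3 at φ=240.0°: (R−r)+L cos θ3 = 0.2877;  S3 = (-0.1439, -0.2492, -0.0260)
subtract pairs → two planes through P
[-0.7538 0.4866 0.1272]·P = 0.0125;  [-0.7606 -0.4983 0.1777]·P = 0.0144
Cramer: x(z) = -0.0177+0.2010z;  y(z) = -0.0018+0.0499z
sphere 1 gives Az²+Bz+C=0 with A=1.0429, B=0.1275, C=-0.1722;  B²−4AC=0.7347;  roots -0.4721, 0.3498;  negative root z = -0.4721
x = -0.1126, y = -0.0254

(-0.1126, -0.0254, -0.4721)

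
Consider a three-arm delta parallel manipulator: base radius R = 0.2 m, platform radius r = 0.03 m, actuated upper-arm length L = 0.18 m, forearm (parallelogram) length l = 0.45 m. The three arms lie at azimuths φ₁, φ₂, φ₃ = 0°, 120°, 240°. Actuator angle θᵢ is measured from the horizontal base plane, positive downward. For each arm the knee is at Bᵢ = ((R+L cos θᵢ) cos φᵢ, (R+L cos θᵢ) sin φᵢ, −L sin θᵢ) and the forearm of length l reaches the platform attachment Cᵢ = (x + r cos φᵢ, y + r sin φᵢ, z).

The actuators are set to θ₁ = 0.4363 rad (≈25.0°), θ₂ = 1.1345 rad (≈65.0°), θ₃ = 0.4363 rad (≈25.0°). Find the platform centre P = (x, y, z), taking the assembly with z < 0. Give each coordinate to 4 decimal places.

φ1=0.0°: virtual centre (0.3331, 0.0000, -0.0761), radius l
φ2=120.0°: virtual centre (-0.1230, 0.2131, -0.1631), radius l
centre 3 = (0.3331·cos240.0°, 0.3331·sin240.0°, -0.0761) = (-0.1666, -0.2885, -0.0761)
eliminate P² terms by subtracting sphere 1 from 2 and 3
plane₁₂: -0.9123x+0.4262y+-0.1741z = -0.0296
Cramer: x(z) = 0.0179-0.1055z;  y(z) = -0.0311+0.1827z
sphere 1 gives Az²+Bz+C=0 with A=1.0445, B=0.2073, C=-0.0964;  B²−4AC=0.4457;  roots -0.4188, 0.2204;  negative root z = -0.4188
x = 0.0621, y = -0.1076

(0.0621, -0.1076, -0.4188)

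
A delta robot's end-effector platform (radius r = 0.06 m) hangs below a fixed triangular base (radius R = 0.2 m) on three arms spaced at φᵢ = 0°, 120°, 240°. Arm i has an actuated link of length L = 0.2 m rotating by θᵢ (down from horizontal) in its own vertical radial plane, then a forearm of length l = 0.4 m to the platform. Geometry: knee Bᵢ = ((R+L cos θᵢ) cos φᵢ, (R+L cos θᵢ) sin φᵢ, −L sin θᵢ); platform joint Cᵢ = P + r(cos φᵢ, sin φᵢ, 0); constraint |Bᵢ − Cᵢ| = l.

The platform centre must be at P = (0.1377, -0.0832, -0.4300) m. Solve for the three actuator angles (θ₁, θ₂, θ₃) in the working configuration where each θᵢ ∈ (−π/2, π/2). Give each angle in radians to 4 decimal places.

φ1=0.0° → target in arm frame (0.1377, -0.0832)
  e−x'=0.0023;  (l²−L²−(e−x')²−y'²−z²)/2L = -0.1796
  √(A²+B²)=0.4300;  θ1 = -1.5654+2.0016 ≈ 0.4361
rotate P by −φ2: (-0.1409, -0.0777, -0.4300)
  A=0.2809, B=-0.4300, C=(l²−L²−A²−y'²−z²)/(2L)=-0.3746
  γ=atan2(-0.4300,0.2809)=-0.9921;  ψ=arccos(-0.7293)=2.3881;  θ2=γ+ψ≈1.3960
arm 3 (φ=240.0°): x'=0.0032, y'=0.1609
  A cos θ + B sin θ = C:  0.1368·cos θ + -0.4300·sin θ = -0.2737
  θ3 = atan2(B,A) + arccos(C/0.4512) = 0.9598

θ₁ = 0.4361, θ₂ = 1.3960, θ₃ = 0.9598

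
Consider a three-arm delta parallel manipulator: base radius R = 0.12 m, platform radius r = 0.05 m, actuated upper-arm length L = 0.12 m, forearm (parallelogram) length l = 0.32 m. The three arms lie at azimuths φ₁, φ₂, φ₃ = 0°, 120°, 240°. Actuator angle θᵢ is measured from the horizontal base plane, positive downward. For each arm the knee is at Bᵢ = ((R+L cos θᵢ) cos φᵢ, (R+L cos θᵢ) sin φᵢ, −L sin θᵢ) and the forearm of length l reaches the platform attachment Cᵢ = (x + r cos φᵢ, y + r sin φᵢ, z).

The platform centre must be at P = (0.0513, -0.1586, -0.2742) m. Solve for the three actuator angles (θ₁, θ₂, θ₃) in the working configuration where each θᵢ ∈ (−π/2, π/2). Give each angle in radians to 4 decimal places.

θ₁ = 0.2617, θ₂ = 1.2214, θ₃ = -0.0873

φ1=0.0° → target in arm frame (0.0513, -0.1586)
  A=0.0187, B=-0.2742, C=(l²−L²−A²−y'²−z²)/(2L)=-0.0529
  γ=atan2(-0.2742,0.0187)=-1.5027;  ψ=arccos(-0.1924)=1.7644;  θ1=γ+ψ≈0.2617
rotate P by −φ2: (-0.1630, 0.0349, -0.2742)
  A=0.2330, B=-0.2742, C=(l²−L²−A²−y'²−z²)/(2L)=-0.1779
  γ=atan2(-0.2742,0.2330)=-0.8664;  ψ=arccos(-0.4944)=2.0879;  θ2=γ+ψ≈1.2214
arm 3 (φ=240.0°): x'=0.1117, y'=0.1237
  A cos θ + B sin θ = C:  -0.0417·cos θ + -0.2742·sin θ = -0.0176
  γ=atan2(-0.2742,-0.0417)=-1.7217;  ψ=arccos(-0.0636)=1.6344;  θ3=γ+ψ≈-0.0873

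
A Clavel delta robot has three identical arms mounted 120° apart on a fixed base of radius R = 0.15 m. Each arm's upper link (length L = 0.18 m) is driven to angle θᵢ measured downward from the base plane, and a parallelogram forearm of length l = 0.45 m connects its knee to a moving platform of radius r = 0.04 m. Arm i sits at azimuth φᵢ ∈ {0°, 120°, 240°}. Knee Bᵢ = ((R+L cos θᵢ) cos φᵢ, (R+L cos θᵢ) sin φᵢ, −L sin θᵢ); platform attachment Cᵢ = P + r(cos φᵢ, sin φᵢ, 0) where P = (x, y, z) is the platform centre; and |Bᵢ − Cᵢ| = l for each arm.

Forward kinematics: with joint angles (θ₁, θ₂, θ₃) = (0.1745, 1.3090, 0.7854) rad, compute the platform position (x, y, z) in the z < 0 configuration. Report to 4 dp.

(0.1759, -0.1088, -0.4535)

O1 = (0.2873·cos0.0°, 0.2873·sin0.0°, -0.0313) = (0.2873, 0.0000, -0.0313)
arm 2 at φ=120.0°: (R−r)+L cos θ2 = 0.1566;  O2 = (-0.0783, 0.1356, -0.1739)
φ3=240.0°: virtual centre (-0.1186, -0.2055, -0.1273), radius l
eliminate P² terms by subtracting sphere 1 from 2 and 3
plane₁₂: -0.7311x+0.2712y+-0.2852z = -0.0287
det = 0.5207;  x = 0.0284+-0.3252z,  y = -0.0294+0.1750z
into |P−O₁|² = l²: 1.1364z² + 0.2206z + -0.1337 = 0;  Δ = 0.6562;  z = -0.4535 or 0.2594 → z<0 root = -0.4535
x = 0.1759, y = -0.1088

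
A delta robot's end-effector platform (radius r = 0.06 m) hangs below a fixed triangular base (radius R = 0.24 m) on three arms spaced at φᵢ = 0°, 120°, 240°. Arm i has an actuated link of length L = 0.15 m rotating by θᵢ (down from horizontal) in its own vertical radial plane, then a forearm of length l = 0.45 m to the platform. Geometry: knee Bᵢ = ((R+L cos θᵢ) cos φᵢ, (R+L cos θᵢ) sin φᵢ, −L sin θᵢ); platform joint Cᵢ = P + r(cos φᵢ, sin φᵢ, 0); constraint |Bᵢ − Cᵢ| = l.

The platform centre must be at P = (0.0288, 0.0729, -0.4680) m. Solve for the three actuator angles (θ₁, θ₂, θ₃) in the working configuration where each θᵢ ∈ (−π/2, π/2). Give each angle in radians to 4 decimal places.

arm 1 (φ=0.0°): x'=0.0288, y'=0.0729
  A cos θ + B sin θ = C:  0.1512·cos θ + -0.4680·sin θ = -0.2240
  √(A²+B²)=0.4918;  θ1 = -1.2583+2.0437 ≈ 0.7854
arm 2 (φ=120.0°): x'=0.0487, y'=-0.0614
  A cos θ + B sin θ = C:  0.1313·cos θ + -0.4680·sin θ = -0.2001
  θ2 = atan2(B,A) + arccos(C/0.4861) = 0.6977
φ3=240.0° → target in arm frame (-0.0775, -0.0115)
  A=0.2575, B=-0.4680, C=(l²−L²−A²−y'²−z²)/(2L)=-0.3516
  γ=atan2(-0.4680,0.2575)=-1.0677;  ψ=arccos(-0.6582)=2.2892;  θ3=γ+ψ≈1.2215

θ₁ = 0.7854, θ₂ = 0.6977, θ₃ = 1.2215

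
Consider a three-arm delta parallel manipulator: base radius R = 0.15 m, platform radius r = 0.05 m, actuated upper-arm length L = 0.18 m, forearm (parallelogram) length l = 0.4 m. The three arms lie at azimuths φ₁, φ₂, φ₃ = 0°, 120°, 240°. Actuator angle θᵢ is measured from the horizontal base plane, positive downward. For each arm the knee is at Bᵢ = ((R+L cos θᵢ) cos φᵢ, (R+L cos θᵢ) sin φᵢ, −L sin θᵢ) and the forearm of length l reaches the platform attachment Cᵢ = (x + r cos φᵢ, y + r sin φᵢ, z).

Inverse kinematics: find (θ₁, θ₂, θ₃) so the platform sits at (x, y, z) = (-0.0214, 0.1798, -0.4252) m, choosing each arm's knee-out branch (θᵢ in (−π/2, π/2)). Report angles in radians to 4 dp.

θ₁ = 0.9594, θ₂ = 0.2617, θ₃ = 1.3086

arm 1 (φ=0.0°): x'=-0.0214, y'=0.1798
  e−x'=0.1214;  (l²−L²−(e−x')²−y'²−z²)/2L = -0.2785
  √(A²+B²)=0.4422;  θ1 = -1.2927+2.2521 ≈ 0.9594
rotate P by −φ2: (0.1664, -0.0714, -0.4252)
  e−x'=-0.0664;  (l²−L²−(e−x')²−y'²−z²)/2L = -0.1742
  √(A²+B²)=0.4304;  θ2 = -1.7257+1.9874 ≈ 0.2617
arm 3 (φ=240.0°): x'=-0.1450, y'=-0.1084
  A cos θ + B sin θ = C:  0.2450·cos θ + -0.4252·sin θ = -0.3472
  θ3 = atan2(B,A) + arccos(C/0.4907) = 1.3086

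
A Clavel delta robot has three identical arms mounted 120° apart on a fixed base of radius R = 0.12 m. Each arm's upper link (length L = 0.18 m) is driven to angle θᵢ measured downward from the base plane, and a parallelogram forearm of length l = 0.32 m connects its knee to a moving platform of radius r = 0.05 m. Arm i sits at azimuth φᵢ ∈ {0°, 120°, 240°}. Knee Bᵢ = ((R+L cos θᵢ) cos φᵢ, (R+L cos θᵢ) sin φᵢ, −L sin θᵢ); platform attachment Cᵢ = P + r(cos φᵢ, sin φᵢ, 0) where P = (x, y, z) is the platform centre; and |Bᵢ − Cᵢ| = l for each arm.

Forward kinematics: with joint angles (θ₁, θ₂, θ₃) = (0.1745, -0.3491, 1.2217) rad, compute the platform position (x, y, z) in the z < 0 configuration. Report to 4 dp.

arm 1 at φ=0.0°: e+L cos θ1 = 0.2473;  S1 = (0.2473, 0.0000, -0.0313)
S2 = (0.2391·cos120.0°, 0.2391·sin120.0°, 0.0616) = (-0.1196, 0.2071, 0.0616)
φ3=240.0°: virtual centre (-0.0658, -0.1139, -0.1691), radius l
subtract pairs → two planes through P
[-0.7337 0.4142 0.1856]·P = -0.0011;  [-0.6261 -0.2279 -0.2758]·P = -0.0162
Cramer: x(z) = 0.0163-0.1686z;  y(z) = 0.0262-0.7469z
sphere 1 gives Az²+Bz+C=0 with A=1.5863, B=0.1013, C=-0.0474;  B²−4AC=0.3111;  roots -0.2077, 0.1439;  negative root z = -0.2077
x = 0.0514, y = 0.1813

(0.0514, 0.1813, -0.2077)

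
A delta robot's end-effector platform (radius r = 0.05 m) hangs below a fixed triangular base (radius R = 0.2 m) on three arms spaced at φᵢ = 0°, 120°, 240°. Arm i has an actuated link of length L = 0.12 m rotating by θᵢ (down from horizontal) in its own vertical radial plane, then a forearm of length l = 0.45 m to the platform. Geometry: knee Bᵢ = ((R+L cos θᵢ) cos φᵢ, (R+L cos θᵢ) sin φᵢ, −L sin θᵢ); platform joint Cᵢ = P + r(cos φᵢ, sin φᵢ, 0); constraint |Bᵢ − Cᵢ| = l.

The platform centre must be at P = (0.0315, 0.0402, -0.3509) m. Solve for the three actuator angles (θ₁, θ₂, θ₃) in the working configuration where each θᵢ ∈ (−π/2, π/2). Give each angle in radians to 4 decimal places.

arm 1 (φ=0.0°): x'=0.0315, y'=0.0402
  A cos θ + B sin θ = C:  0.1185·cos θ + -0.3509·sin θ = 0.2055
  γ=atan2(-0.3509,0.1185)=-1.2451;  ψ=arccos(0.5547)=0.9827;  θ1=γ+ψ≈-0.2624
rotate P by −φ2: (0.0191, -0.0474, -0.3509)
  A=0.1309, B=-0.3509, C=(l²−L²−A²−y'²−z²)/(2L)=0.1899
  θ2 = atan2(B,A) + arccos(C/0.3745) = -0.1746
arm 3 (φ=240.0°): x'=-0.0506, y'=0.0072
  A=0.2006, B=-0.3509, C=(l²−L²−A²−y'²−z²)/(2L)=0.1029
  γ=atan2(-0.3509,0.2006)=-1.0515;  ψ=arccos(0.2545)=1.3134;  θ3=γ+ψ≈0.2619

θ₁ = -0.2624, θ₂ = -0.1746, θ₃ = 0.2619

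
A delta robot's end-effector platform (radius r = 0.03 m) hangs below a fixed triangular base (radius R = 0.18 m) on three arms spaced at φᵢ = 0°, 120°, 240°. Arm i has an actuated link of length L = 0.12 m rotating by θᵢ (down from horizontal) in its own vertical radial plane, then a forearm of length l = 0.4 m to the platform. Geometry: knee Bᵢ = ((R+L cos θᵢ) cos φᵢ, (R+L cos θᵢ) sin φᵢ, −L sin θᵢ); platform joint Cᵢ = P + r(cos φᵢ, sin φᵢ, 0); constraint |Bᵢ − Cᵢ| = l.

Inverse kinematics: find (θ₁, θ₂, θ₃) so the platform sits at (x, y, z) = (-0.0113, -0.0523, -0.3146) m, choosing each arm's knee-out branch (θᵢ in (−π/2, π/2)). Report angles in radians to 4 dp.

θ₁ = 0.2615, θ₂ = 0.4360, θ₃ = -0.1749

rotate P by −φ1: (-0.0113, -0.0523, -0.3146)
  A cos θ + B sin θ = C:  0.1613·cos θ + -0.3146·sin θ = 0.0745
  θ1 = atan2(B,A) + arccos(C/0.3535) = 0.2615
arm 2 (φ=120.0°): x'=-0.0396, y'=0.0359
  A=0.1896, B=-0.3146, C=(l²−L²−A²−y'²−z²)/(2L)=0.0390
  θ2 = atan2(B,A) + arccos(C/0.3673) = 0.4360
φ3=240.0° → target in arm frame (0.0509, 0.0164)
  A cos θ + B sin θ = C:  0.0991·cos θ + -0.3146·sin θ = 0.1523
  θ3 = atan2(B,A) + arccos(C/0.3298) = -0.1749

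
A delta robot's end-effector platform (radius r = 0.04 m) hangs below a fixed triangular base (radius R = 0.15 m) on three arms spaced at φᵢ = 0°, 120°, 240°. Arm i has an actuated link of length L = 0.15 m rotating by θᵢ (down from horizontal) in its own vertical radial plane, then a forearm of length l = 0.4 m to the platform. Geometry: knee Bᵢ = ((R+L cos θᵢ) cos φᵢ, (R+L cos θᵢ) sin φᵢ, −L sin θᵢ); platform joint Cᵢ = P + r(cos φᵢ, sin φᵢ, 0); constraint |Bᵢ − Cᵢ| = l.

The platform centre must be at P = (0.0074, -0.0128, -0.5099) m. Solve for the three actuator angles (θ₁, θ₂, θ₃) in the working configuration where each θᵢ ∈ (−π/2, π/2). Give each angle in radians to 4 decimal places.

θ₁ = 1.2214, θ₂ = 1.3090, θ₃ = 1.2214

φ1=0.0° → target in arm frame (0.0074, -0.0128)
  A cos θ + B sin θ = C:  0.1026·cos θ + -0.5099·sin θ = -0.4440
  θ1 = atan2(B,A) + arccos(C/0.5201) = 1.2214
rotate P by −φ2: (-0.0148, 0.0000, -0.5099)
  A cos θ + B sin θ = C:  0.1248·cos θ + -0.5099·sin θ = -0.4602
  θ2 = atan2(B,A) + arccos(C/0.5249) = 1.3090
rotate P by −φ3: (0.0074, 0.0128, -0.5099)
  A=0.1026, B=-0.5099, C=(l²−L²−A²−y'²−z²)/(2L)=-0.4440
  √(A²+B²)=0.5201;  θ3 = -1.3722+2.5936 ≈ 1.2214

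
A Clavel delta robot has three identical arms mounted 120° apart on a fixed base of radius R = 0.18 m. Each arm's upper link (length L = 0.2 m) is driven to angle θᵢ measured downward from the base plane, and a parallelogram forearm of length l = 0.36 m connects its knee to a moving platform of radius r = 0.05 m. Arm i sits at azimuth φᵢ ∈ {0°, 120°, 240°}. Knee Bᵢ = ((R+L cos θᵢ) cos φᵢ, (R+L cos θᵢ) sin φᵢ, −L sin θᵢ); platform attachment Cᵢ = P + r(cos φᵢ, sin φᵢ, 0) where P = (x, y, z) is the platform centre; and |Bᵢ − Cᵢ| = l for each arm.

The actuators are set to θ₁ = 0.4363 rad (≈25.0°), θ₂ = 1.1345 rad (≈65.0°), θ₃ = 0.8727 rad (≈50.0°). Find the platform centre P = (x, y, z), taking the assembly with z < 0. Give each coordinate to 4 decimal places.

(0.0957, -0.0444, -0.3694)

arm 1 at φ=0.0°: e+L cos θ1 = 0.3113;  centre 1 = (0.3113, 0.0000, -0.0845)
centre 2 = (0.2145·cos120.0°, 0.2145·sin120.0°, -0.1813) = (-0.1073, 0.1858, -0.1813)
centre 3 = (0.2586·cos240.0°, 0.2586·sin240.0°, -0.1532) = (-0.1293, -0.2239, -0.1532)
eliminate P² terms by subtracting sphere 1 from 2 and 3
[-0.8370 0.3716 -0.1935]·P = -0.0252;  [-0.8811 -0.4478 -0.1374]·P = -0.0137
det = 0.7022;  x = 0.0233+-0.1961z,  y = -0.0152+0.0790z
quadratic in z: (1.0447)z²+(0.2796)z+(-0.0393)=0, √Δ=0.4923 → z ∈ {-0.3694, 0.1018}; z = -0.3694 (taking z<0)
x = 0.0957, y = -0.0444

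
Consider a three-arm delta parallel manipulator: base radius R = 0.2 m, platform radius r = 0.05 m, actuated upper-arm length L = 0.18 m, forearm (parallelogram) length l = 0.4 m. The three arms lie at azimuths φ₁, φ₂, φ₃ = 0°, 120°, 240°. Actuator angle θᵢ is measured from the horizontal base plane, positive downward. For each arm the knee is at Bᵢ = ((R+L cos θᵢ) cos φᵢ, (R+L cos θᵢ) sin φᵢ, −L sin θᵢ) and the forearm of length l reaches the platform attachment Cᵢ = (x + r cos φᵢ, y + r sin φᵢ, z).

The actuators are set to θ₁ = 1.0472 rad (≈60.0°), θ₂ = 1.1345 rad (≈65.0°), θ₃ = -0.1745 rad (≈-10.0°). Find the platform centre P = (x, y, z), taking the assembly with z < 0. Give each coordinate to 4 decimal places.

(-0.0766, -0.1613, -0.3396)

φ1=0.0°: virtual centre (0.2400, 0.0000, -0.1559), radius l
arm 2 at φ=120.0°: (R−r)+L cos θ2 = 0.2261;  S2 = (-0.1130, 0.1958, -0.1631)
arm 3 at φ=240.0°: (R−r)+L cos θ3 = 0.3273;  S3 = (-0.1636, -0.2834, 0.0313)
eliminate P² terms by subtracting sphere 1 from 2 and 3
plane₁₂: -0.7061x+0.3916y+-0.0145z = -0.0042
det = 0.7163;  x = -0.0110+0.1931z,  y = -0.0305+0.3853z
into |P−S₁|² = l²: 1.1857z² + 0.1913z + -0.0718 = 0;  Δ = 0.3770;  z = -0.3396 or 0.1782 → z<0 root = -0.3396
x = -0.0766, y = -0.1613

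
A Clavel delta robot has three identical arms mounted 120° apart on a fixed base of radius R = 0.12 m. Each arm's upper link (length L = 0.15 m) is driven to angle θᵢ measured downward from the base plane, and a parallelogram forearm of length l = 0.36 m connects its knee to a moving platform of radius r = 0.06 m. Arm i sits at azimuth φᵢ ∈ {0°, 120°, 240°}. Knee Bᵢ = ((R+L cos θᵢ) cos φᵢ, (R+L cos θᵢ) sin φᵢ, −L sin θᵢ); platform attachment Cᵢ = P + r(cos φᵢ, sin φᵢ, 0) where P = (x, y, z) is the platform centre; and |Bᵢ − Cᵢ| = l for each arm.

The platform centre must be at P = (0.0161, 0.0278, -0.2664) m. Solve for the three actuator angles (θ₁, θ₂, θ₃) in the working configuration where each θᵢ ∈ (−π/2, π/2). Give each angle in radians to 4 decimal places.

θ₁ = -0.2621, θ₂ = -0.2617, θ₃ = -0.0001

rotate P by −φ1: (0.0161, 0.0278, -0.2664)
  e−x'=0.0439;  (l²−L²−(e−x')²−y'²−z²)/2L = 0.1114
  γ=atan2(-0.2664,0.0439)=-1.4075;  ψ=arccos(0.4127)=1.1453;  θ1=γ+ψ≈-0.2621
rotate P by −φ2: (0.0160, -0.0278, -0.2664)
  A=0.0440, B=-0.2664, C=(l²−L²−A²−y'²−z²)/(2L)=0.1114
  √(A²+B²)=0.2700;  θ2 = -1.4072+1.1455 ≈ -0.2617
φ3=240.0° → target in arm frame (-0.0321, 0.0000)
  e−x'=0.0921;  (l²−L²−(e−x')²−y'²−z²)/2L = 0.0921
  γ=atan2(-0.2664,0.0921)=-1.2379;  ψ=arccos(0.3269)=1.2378;  θ3=γ+ψ≈-0.0001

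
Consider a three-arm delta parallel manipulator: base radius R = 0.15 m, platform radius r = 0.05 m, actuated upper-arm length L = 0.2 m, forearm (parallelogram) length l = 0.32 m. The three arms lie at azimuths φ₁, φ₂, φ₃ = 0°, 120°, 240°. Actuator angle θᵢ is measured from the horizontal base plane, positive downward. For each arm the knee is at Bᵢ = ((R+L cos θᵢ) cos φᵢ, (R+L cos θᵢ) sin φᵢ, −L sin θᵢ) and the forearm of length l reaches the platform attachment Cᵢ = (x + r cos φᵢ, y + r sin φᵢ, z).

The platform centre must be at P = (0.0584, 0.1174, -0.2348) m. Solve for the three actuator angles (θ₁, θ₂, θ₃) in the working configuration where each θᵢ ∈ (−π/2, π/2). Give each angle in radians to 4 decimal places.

θ₁ = 0.2619, θ₂ = 0.1742, θ₃ = 1.1345

φ1=0.0° → target in arm frame (0.0584, 0.1174)
  A cos θ + B sin θ = C:  0.0416·cos θ + -0.2348·sin θ = -0.0206
  θ1 = atan2(B,A) + arccos(C/0.2385) = 0.2619
arm 2 (φ=120.0°): x'=0.0725, y'=-0.1093
  A=0.0275, B=-0.2348, C=(l²−L²−A²−y'²−z²)/(2L)=-0.0136
  θ2 = atan2(B,A) + arccos(C/0.2364) = 0.1742
φ3=240.0° → target in arm frame (-0.1309, -0.0081)
  A cos θ + B sin θ = C:  0.2309·cos θ + -0.2348·sin θ = -0.1152
  γ=atan2(-0.2348,0.2309)=-0.7938;  ψ=arccos(-0.3500)=1.9284;  θ3=γ+ψ≈1.1345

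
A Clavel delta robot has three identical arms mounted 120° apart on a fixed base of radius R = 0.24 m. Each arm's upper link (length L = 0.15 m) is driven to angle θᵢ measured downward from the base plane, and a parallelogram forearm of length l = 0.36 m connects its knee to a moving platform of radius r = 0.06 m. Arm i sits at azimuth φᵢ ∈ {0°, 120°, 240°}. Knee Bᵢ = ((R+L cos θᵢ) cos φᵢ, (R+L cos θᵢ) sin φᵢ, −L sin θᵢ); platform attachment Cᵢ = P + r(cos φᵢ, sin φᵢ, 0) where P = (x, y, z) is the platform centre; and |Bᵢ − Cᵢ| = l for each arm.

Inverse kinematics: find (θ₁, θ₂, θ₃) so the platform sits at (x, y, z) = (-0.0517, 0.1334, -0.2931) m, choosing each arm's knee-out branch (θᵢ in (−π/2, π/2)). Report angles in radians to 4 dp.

θ₁ = 1.1342, θ₂ = -0.0874, θ₃ = 1.3087

φ1=0.0° → target in arm frame (-0.0517, 0.1334)
  A cos θ + B sin θ = C:  0.2317·cos θ + -0.2931·sin θ = -0.1676
  θ1 = atan2(B,A) + arccos(C/0.3736) = 1.1342
rotate P by −φ2: (0.1414, -0.0219, -0.2931)
  A cos θ + B sin θ = C:  0.0386·cos θ + -0.2931·sin θ = 0.0641
  θ2 = atan2(B,A) + arccos(C/0.2956) = -0.0874
φ3=240.0° → target in arm frame (-0.0897, -0.1115)
  A cos θ + B sin θ = C:  0.2697·cos θ + -0.2931·sin θ = -0.2132
  θ3 = atan2(B,A) + arccos(C/0.3983) = 1.3087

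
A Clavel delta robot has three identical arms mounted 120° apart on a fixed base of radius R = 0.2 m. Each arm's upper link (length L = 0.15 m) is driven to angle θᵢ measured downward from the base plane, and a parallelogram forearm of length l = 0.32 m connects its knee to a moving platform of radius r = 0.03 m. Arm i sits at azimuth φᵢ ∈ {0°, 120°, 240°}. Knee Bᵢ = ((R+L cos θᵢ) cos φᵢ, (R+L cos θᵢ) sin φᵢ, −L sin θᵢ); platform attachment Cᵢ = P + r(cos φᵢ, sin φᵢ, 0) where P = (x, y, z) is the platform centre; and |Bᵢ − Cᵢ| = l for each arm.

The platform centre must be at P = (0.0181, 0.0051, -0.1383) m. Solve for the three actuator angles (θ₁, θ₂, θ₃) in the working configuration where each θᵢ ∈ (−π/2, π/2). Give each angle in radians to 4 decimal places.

θ₁ = 0.1745, θ₂ = 0.4364, θ₃ = 0.5233

rotate P by −φ1: (0.0181, 0.0051, -0.1383)
  e−x'=0.1519;  (l²−L²−(e−x')²−y'²−z²)/2L = 0.1256
  √(A²+B²)=0.2054;  θ1 = -0.7386+0.9131 ≈ 0.1745
arm 2 (φ=120.0°): x'=-0.0046, y'=-0.0182
  A=0.1746, B=-0.1383, C=(l²−L²−A²−y'²−z²)/(2L)=0.0998
  γ=atan2(-0.1383,0.1746)=-0.6698;  ψ=arccos(0.4481)=1.1062;  θ2=γ+ψ≈0.4364
rotate P by −φ3: (-0.0135, 0.0131, -0.1383)
  A cos θ + B sin θ = C:  0.1835·cos θ + -0.1383·sin θ = 0.0898
  θ3 = atan2(B,A) + arccos(C/0.2298) = 0.5233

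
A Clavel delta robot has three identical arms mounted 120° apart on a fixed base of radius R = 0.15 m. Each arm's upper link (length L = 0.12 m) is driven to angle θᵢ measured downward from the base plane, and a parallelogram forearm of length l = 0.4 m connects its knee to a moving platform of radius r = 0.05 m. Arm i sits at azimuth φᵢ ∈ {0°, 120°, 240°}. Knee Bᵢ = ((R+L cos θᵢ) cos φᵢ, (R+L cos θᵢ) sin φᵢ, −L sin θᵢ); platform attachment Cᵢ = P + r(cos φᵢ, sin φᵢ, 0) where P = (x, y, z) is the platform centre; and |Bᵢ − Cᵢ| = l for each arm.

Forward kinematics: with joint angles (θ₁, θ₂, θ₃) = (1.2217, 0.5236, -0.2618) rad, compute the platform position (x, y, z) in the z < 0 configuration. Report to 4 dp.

(-0.1668, -0.0888, -0.3522)

O1 = (0.1410·cos0.0°, 0.1410·sin0.0°, -0.1128) = (0.1410, 0.0000, -0.1128)
O2 = (0.2039·cos120.0°, 0.2039·sin120.0°, -0.0600) = (-0.1020, 0.1766, -0.0600)
O3 = (0.2159·cos240.0°, 0.2159·sin240.0°, 0.0311) = (-0.1080, -0.1870, 0.0311)
eliminate P² terms by subtracting sphere 1 from 2 and 3
[-0.4860 0.3532 0.1055]·P = 0.0126;  [-0.4980 -0.3740 0.2876]·P = 0.0150
Cramer: x(z) = -0.0279+0.3944z;  y(z) = -0.0028+0.2439z
into |P−O₁|² = l²: 1.2151z² + 0.0908z + -0.1187 = 0;  Δ = 0.5853;  z = -0.3522 or 0.2774 → z<0 root = -0.3522
x = -0.1668, y = -0.0888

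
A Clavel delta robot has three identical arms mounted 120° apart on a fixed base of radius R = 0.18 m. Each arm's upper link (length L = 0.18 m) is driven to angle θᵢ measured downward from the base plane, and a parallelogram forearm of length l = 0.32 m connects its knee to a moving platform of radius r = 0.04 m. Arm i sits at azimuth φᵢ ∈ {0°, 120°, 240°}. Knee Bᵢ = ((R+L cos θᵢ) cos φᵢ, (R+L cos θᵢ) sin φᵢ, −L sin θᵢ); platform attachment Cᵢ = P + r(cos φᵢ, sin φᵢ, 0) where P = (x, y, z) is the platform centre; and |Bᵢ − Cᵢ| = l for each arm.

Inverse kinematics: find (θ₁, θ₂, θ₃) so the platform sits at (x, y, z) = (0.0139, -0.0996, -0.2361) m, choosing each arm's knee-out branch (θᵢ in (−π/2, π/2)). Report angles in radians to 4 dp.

θ₁ = 0.6109, θ₂ = 1.1345, θ₃ = 0.1746

rotate P by −φ1: (0.0139, -0.0996, -0.2361)
  A cos θ + B sin θ = C:  0.1261·cos θ + -0.2361·sin θ = -0.0321
  θ1 = atan2(B,A) + arccos(C/0.2677) = 0.6109
arm 2 (φ=120.0°): x'=-0.0932, y'=0.0378
  A=0.2332, B=-0.2361, C=(l²−L²−A²−y'²−z²)/(2L)=-0.1154
  √(A²+B²)=0.3319;  θ2 = -0.7916+1.9260 ≈ 1.1345
arm 3 (φ=240.0°): x'=0.0793, y'=0.0618
  e−x'=0.0607;  (l²−L²−(e−x')²−y'²−z²)/2L = 0.0187
  √(A²+B²)=0.2438;  θ3 = -1.3192+1.4938 ≈ 0.1746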